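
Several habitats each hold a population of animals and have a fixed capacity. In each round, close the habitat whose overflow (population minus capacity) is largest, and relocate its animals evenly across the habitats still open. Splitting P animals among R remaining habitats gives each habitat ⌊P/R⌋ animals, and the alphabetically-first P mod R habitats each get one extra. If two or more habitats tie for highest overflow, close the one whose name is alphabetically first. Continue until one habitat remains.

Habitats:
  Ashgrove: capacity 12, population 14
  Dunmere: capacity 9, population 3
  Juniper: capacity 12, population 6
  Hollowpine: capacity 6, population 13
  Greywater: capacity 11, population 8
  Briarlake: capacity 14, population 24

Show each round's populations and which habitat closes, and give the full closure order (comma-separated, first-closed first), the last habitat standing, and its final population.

Round 1: Ashgrove=14 Briarlake=24 Dunmere=3 Greywater=8 Hollowpine=13 Juniper=6 → close Briarlake (overflow 10)
  24÷5 = 4 each, +1 to first 4
Round 2: Ashgrove=19 Dunmere=8 Greywater=13 Hollowpine=18 Juniper=10 → close Hollowpine (overflow 12)
  18÷4 = 4 each, +1 to first 2
Round 3: Ashgrove=24 Dunmere=13 Greywater=17 Juniper=14 → close Ashgrove (overflow 12)
  24÷3 = 8 each, +1 to first 0
Round 4: Dunmere=21 Greywater=25 Juniper=22 → close Greywater (overflow 14)
  25÷2 = 12 each, +1 to first 1
Round 5: Dunmere=34 Juniper=34 → close Dunmere (overflow 25)
  34÷1 = 34 each, +1 to first 0

Closure order: Briarlake, Hollowpine, Ashgrove, Greywater, Dunmere
Last habitat: Juniper with 68 animals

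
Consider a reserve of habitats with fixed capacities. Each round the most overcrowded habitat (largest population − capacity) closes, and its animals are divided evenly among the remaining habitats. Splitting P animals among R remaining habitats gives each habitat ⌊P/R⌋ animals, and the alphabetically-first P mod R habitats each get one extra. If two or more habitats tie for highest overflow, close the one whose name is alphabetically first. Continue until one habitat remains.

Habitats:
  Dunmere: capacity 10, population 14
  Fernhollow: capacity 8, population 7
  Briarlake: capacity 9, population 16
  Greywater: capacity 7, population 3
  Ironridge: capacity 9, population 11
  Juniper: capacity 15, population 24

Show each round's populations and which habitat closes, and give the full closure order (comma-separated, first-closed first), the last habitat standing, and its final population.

Round 1: Briarlake=16 Dunmere=14 Fernhollow=7 Greywater=3 Ironridge=11 Juniper=24 → close Juniper (overflow 9)
  24÷5 = 4 each, +1 to first 4
Round 2: Briarlake=21 Dunmere=19 Fernhollow=12 Greywater=8 Ironridge=15 → close Briarlake (overflow 12)
  21÷4 = 5 each, +1 to first 1
Round 3: Dunmere=25 Fernhollow=17 Greywater=13 Ironridge=20 → close Dunmere (overflow 15)
  25÷3 = 8 each, +1 to first 1
Round 4: Fernhollow=26 Greywater=21 Ironridge=28 → close Ironridge (overflow 19)
  28÷2 = 14 each, +1 to first 0
Round 5: Fernhollow=40 Greywater=35 → close Fernhollow (overflow 32)
  40÷1 = 40 each, +1 to first 0

Closure order: Juniper, Briarlake, Dunmere, Ironridge, Fernhollow
Last habitat: Greywater with 75 animals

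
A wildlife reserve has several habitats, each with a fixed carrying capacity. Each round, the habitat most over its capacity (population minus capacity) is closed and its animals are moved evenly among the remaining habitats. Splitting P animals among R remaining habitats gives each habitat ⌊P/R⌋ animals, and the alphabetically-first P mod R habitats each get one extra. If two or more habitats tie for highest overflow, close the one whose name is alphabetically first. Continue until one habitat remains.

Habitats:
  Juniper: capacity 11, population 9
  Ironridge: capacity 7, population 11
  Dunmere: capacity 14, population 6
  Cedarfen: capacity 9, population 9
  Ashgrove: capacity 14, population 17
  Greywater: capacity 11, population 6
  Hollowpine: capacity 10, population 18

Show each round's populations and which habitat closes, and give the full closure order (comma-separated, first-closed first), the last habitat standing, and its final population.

Closure order: Hollowpine, Ironridge, Ashgrove, Cedarfen, Juniper, Greywater
Last habitat: Dunmere with 76 animals

Round 1: Ashgrove=17 Cedarfen=9 Dunmere=6 Greywater=6 Hollowpine=18 Ironridge=11 Juniper=9 → close Hollowpine (overflow 8)
  18÷6 = 3 each, +1 to first 0
Round 2: Ashgrove=20 Cedarfen=12 Dunmere=9 Greywater=9 Ironridge=14 Juniper=12 → close Ironridge (overflow 7)
  14÷5 = 2 each, +1 to first 4
Round 3: Ashgrove=23 Cedarfen=15 Dunmere=12 Greywater=12 Juniper=14 → close Ashgrove (overflow 9)
  23÷4 = 5 each, +1 to first 3
Round 4: Cedarfen=21 Dunmere=18 Greywater=18 Juniper=19 → close Cedarfen (overflow 12)
  21÷3 = 7 each, +1 to first 0
Round 5: Dunmere=25 Greywater=25 Juniper=26 → close Juniper (overflow 15)
  26÷2 = 13 each, +1 to first 0
Round 6: Dunmere=38 Greywater=38 → close Greywater (overflow 27)
  38÷1 = 38 each, +1 to first 0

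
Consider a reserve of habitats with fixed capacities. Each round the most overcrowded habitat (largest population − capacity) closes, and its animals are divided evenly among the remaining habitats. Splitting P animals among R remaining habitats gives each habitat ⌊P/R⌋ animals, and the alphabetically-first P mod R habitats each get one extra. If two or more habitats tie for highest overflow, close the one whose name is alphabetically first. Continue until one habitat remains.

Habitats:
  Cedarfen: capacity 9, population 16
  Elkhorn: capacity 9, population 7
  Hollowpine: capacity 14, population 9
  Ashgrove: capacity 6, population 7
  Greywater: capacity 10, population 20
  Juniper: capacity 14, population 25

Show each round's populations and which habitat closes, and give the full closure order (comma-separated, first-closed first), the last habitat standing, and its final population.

Round 1: Ashgrove=7 Cedarfen=16 Elkhorn=7 Greywater=20 Hollowpine=9 Juniper=25 → close Juniper (overflow 11)
  25÷5 = 5 each, +1 to first 0
Round 2: Ashgrove=12 Cedarfen=21 Elkhorn=12 Greywater=25 Hollowpine=14 → close Greywater (overflow 15)
  25÷4 = 6 each, +1 to first 1
Round 3: Ashgrove=19 Cedarfen=27 Elkhorn=18 Hollowpine=20 → close Cedarfen (overflow 18)
  27÷3 = 9 each, +1 to first 0
Round 4: Ashgrove=28 Elkhorn=27 Hollowpine=29 → close Ashgrove (overflow 22)
  28÷2 = 14 each, +1 to first 0
Round 5: Elkhorn=41 Hollowpine=43 → close Elkhorn (overflow 32)
  41÷1 = 41 each, +1 to first 0

Closure order: Juniper, Greywater, Cedarfen, Ashgrove, Elkhorn
Last habitat: Hollowpine with 84 animals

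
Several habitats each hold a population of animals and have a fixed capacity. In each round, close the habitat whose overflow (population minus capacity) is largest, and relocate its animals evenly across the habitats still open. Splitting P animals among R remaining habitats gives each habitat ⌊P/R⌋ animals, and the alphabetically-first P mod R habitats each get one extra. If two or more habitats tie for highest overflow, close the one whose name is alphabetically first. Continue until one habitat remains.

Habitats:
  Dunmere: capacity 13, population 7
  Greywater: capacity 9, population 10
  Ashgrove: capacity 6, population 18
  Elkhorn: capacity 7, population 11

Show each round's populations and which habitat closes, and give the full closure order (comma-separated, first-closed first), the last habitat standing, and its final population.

Closure order: Ashgrove, Elkhorn, Greywater
Last habitat: Dunmere with 46 animals

Round 1: Ashgrove=18 Dunmere=7 Elkhorn=11 Greywater=10 → close Ashgrove (overflow 12)
  18÷3 = 6 each, +1 to first 0
Round 2: Dunmere=13 Elkhorn=17 Greywater=16 → close Elkhorn (overflow 10)
  17÷2 = 8 each, +1 to first 1
Round 3: Dunmere=22 Greywater=24 → close Greywater (overflow 15)
  24÷1 = 24 each, +1 to first 0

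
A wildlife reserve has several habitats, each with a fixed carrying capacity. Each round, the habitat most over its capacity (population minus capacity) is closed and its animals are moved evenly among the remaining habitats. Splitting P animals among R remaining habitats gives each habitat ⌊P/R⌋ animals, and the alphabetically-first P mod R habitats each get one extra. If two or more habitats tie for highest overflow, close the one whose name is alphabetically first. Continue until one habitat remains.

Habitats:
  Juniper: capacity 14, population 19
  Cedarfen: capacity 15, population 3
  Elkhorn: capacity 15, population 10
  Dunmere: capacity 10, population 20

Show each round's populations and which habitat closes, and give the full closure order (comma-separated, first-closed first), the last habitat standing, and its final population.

Round 1: Cedarfen=3 Dunmere=20 Elkhorn=10 Juniper=19 → close Dunmere (overflow 10)
  20÷3 = 6 each, +1 to first 2
Round 2: Cedarfen=10 Elkhorn=17 Juniper=25 → close Juniper (overflow 11)
  25÷2 = 12 each, +1 to first 1
Round 3: Cedarfen=23 Elkhorn=29 → close Elkhorn (overflow 14)
  29÷1 = 29 each, +1 to first 0

Closure order: Dunmere, Juniper, Elkhorn
Last habitat: Cedarfen with 52 animals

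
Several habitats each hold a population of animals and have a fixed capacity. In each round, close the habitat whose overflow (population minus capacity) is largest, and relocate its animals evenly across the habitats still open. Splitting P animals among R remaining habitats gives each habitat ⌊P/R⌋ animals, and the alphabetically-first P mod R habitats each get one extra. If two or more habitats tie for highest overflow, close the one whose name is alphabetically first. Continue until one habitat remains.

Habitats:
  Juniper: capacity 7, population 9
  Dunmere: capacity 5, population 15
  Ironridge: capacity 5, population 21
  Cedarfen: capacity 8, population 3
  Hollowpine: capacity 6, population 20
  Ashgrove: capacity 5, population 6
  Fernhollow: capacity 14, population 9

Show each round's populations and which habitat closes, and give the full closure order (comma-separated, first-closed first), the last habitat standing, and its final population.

Round 1: Ashgrove=6 Cedarfen=3 Dunmere=15 Fernhollow=9 Hollowpine=20 Ironridge=21 Juniper=9 → close Ironridge (overflow 16)
  21÷6 = 3 each, +1 to first 3
Round 2: Ashgrove=10 Cedarfen=7 Dunmere=19 Fernhollow=12 Hollowpine=23 Juniper=12 → close Hollowpine (overflow 17)
  23÷5 = 4 each, +1 to first 3
Round 3: Ashgrove=15 Cedarfen=12 Dunmere=24 Fernhollow=16 Juniper=16 → close Dunmere (overflow 19)
  24÷4 = 6 each, +1 to first 0
Round 4: Ashgrove=21 Cedarfen=18 Fernhollow=22 Juniper=22 → close Ashgrove (overflow 16)
  21÷3 = 7 each, +1 to first 0
Round 5: Cedarfen=25 Fernhollow=29 Juniper=29 → close Juniper (overflow 22)
  29÷2 = 14 each, +1 to first 1
Round 6: Cedarfen=40 Fernhollow=43 → close Cedarfen (overflow 32)
  40÷1 = 40 each, +1 to first 0

Closure order: Ironridge, Hollowpine, Dunmere, Ashgrove, Juniper, Cedarfen
Last habitat: Fernhollow with 83 animals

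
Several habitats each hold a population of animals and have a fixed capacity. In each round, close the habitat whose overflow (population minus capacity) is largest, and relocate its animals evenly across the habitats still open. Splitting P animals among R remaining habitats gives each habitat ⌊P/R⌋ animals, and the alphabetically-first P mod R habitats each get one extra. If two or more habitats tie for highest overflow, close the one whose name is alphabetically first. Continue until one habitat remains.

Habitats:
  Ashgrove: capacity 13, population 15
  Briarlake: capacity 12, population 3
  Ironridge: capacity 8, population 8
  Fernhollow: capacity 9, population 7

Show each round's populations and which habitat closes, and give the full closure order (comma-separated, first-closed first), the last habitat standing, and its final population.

Closure order: Ashgrove, Ironridge, Fernhollow
Last habitat: Briarlake with 33 animals

Round 1: Ashgrove=15 Briarlake=3 Fernhollow=7 Ironridge=8 → close Ashgrove (overflow 2)
  15÷3 = 5 each, +1 to first 0
Round 2: Briarlake=8 Fernhollow=12 Ironridge=13 → close Ironridge (overflow 5)
  13÷2 = 6 each, +1 to first 1
Round 3: Briarlake=15 Fernhollow=18 → close Fernhollow (overflow 9)
  18÷1 = 18 each, +1 to first 0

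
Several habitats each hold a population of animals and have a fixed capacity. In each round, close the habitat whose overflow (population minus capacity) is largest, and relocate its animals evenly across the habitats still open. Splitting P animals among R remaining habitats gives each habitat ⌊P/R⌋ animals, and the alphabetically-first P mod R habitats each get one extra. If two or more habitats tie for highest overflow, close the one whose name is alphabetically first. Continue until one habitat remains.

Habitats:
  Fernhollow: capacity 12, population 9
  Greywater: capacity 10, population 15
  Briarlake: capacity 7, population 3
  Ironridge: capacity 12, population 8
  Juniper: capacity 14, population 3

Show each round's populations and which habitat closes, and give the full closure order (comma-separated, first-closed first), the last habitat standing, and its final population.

Closure order: Greywater, Fernhollow, Briarlake, Ironridge
Last habitat: Juniper with 38 animals

Round 1: Briarlake=3 Fernhollow=9 Greywater=15 Ironridge=8 Juniper=3 → close Greywater (overflow 5)
  15÷4 = 3 each, +1 to first 3
Round 2: Briarlake=7 Fernhollow=13 Ironridge=12 Juniper=6 → close Fernhollow (overflow 1)
  13÷3 = 4 each, +1 to first 1
Round 3: Briarlake=12 Ironridge=16 Juniper=10 → close Briarlake (overflow 5)
  12÷2 = 6 each, +1 to first 0
Round 4: Ironridge=22 Juniper=16 → close Ironridge (overflow 10)
  22÷1 = 22 each, +1 to first 0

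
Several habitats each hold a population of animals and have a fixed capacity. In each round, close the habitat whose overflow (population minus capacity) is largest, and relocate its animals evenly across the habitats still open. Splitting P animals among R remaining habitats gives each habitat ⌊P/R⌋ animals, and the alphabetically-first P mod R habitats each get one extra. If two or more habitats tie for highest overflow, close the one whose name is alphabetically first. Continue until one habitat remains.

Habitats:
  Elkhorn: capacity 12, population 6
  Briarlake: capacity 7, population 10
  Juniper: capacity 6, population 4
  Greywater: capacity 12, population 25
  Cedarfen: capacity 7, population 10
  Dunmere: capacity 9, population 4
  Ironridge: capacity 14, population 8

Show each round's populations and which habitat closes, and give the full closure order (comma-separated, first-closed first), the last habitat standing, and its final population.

Closure order: Greywater, Briarlake, Cedarfen, Juniper, Dunmere, Elkhorn
Last habitat: Ironridge with 67 animals

Round 1: Briarlake=10 Cedarfen=10 Dunmere=4 Elkhorn=6 Greywater=25 Ironridge=8 Juniper=4 → close Greywater (overflow 13)
  25÷6 = 4 each, +1 to first 1
Round 2: Briarlake=15 Cedarfen=14 Dunmere=8 Elkhorn=10 Ironridge=12 Juniper=8 → close Briarlake (overflow 8)
  15÷5 = 3 each, +1 to first 0
Round 3: Cedarfen=17 Dunmere=11 Elkhorn=13 Ironridge=15 Juniper=11 → close Cedarfen (overflow 10)
  17÷4 = 4 each, +1 to first 1
Round 4: Dunmere=16 Elkhorn=17 Ironridge=19 Juniper=15 → close Juniper (overflow 9)
  15÷3 = 5 each, +1 to first 0
Round 5: Dunmere=21 Elkhorn=22 Ironridge=24 → close Dunmere (overflow 12)
  21÷2 = 10 each, +1 to first 1
Round 6: Elkhorn=33 Ironridge=34 → close Elkhorn (overflow 21)
  33÷1 = 33 each, +1 to first 0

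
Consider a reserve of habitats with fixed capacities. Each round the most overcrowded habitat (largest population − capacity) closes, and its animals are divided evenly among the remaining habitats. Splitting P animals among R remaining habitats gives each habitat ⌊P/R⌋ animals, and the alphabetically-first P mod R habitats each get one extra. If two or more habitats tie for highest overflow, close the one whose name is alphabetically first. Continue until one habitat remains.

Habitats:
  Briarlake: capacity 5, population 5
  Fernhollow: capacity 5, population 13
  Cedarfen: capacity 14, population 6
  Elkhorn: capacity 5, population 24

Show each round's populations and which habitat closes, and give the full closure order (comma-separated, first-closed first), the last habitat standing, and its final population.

Round 1: Briarlake=5 Cedarfen=6 Elkhorn=24 Fernhollow=13 → close Elkhorn (overflow 19)
  24÷3 = 8 each, +1 to first 0
Round 2: Briarlake=13 Cedarfen=14 Fernhollow=21 → close Fernhollow (overflow 16)
  21÷2 = 10 each, +1 to first 1
Round 3: Briarlake=24 Cedarfen=24 → close Briarlake (overflow 19)
  24÷1 = 24 each, +1 to first 0

Closure order: Elkhorn, Fernhollow, Briarlake
Last habitat: Cedarfen with 48 animals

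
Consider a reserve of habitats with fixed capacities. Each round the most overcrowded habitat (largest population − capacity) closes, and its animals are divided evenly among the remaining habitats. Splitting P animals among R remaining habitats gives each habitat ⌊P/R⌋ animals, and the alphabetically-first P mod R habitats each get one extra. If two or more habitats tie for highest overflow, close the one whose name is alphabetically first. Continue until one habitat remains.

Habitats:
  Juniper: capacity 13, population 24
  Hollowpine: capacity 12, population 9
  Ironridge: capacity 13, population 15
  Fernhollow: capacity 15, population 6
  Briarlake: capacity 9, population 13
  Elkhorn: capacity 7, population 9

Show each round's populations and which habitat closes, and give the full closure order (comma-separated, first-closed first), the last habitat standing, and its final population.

Round 1: Briarlake=13 Elkhorn=9 Fernhollow=6 Hollowpine=9 Ironridge=15 Juniper=24 → close Juniper (overflow 11)
  24÷5 = 4 each, +1 to first 4
Round 2: Briarlake=18 Elkhorn=14 Fernhollow=11 Hollowpine=14 Ironridge=19 → close Briarlake (overflow 9)
  18÷4 = 4 each, +1 to first 2
Round 3: Elkhorn=19 Fernhollow=16 Hollowpine=18 Ironridge=23 → close Elkhorn (overflow 12)
  19÷3 = 6 each, +1 to first 1
Round 4: Fernhollow=23 Hollowpine=24 Ironridge=29 → close Ironridge (overflow 16)
  29÷2 = 14 each, +1 to first 1
Round 5: Fernhollow=38 Hollowpine=38 → close Hollowpine (overflow 26)
  38÷1 = 38 each, +1 to first 0

Closure order: Juniper, Briarlake, Elkhorn, Ironridge, Hollowpine
Last habitat: Fernhollow with 76 animals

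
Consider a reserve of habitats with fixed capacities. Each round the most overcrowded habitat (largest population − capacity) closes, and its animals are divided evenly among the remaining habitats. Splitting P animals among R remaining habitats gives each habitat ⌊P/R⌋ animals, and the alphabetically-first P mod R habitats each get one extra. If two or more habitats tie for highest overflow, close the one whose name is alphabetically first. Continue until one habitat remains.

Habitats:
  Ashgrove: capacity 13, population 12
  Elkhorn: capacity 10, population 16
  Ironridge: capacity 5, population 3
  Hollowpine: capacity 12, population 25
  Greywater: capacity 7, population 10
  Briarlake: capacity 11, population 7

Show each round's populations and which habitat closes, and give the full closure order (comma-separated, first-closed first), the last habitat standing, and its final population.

Closure order: Hollowpine, Elkhorn, Greywater, Ashgrove, Ironridge
Last habitat: Briarlake with 73 animals

Round 1: Ashgrove=12 Briarlake=7 Elkhorn=16 Greywater=10 Hollowpine=25 Ironridge=3 → close Hollowpine (overflow 13)
  25÷5 = 5 each, +1 to first 0
Round 2: Ashgrove=17 Briarlake=12 Elkhorn=21 Greywater=15 Ironridge=8 → close Elkhorn (overflow 11)
  21÷4 = 5 each, +1 to first 1
Round 3: Ashgrove=23 Briarlake=17 Greywater=20 Ironridge=13 → close Greywater (overflow 13)
  20÷3 = 6 each, +1 to first 2
Round 4: Ashgrove=30 Briarlake=24 Ironridge=19 → close Ashgrove (overflow 17)
  30÷2 = 15 each, +1 to first 0
Round 5: Briarlake=39 Ironridge=34 → close Ironridge (overflow 29)
  34÷1 = 34 each, +1 to first 0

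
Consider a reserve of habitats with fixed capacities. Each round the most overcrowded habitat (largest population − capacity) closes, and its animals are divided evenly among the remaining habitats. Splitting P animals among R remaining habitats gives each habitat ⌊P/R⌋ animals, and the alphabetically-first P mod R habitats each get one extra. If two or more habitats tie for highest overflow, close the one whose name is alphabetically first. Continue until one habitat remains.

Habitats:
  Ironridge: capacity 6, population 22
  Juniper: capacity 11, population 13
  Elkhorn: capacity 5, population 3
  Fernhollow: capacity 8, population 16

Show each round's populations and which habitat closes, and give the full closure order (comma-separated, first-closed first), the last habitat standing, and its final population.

Round 1: Elkhorn=3 Fernhollow=16 Ironridge=22 Juniper=13 → close Ironridge (overflow 16)
  22÷3 = 7 each, +1 to first 1
Round 2: Elkhorn=11 Fernhollow=23 Juniper=20 → close Fernhollow (overflow 15)
  23÷2 = 11 each, +1 to first 1
Round 3: Elkhorn=23 Juniper=31 → close Juniper (overflow 20)
  31÷1 = 31 each, +1 to first 0

Closure order: Ironridge, Fernhollow, Juniper
Last habitat: Elkhorn with 54 animals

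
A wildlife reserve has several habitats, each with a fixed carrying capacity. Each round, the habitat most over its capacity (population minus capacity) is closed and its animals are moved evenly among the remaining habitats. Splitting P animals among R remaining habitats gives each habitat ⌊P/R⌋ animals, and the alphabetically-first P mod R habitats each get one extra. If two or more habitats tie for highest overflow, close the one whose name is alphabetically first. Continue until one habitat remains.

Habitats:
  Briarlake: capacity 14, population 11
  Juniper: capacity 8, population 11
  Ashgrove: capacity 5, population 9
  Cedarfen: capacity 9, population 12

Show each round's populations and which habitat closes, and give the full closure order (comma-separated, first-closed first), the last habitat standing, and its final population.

Round 1: Ashgrove=9 Briarlake=11 Cedarfen=12 Juniper=11 → close Ashgrove (overflow 4)
  9÷3 = 3 each, +1 to first 0
Round 2: Briarlake=14 Cedarfen=15 Juniper=14 → close Cedarfen (overflow 6)
  15÷2 = 7 each, +1 to first 1
Round 3: Briarlake=22 Juniper=21 → close Juniper (overflow 13)
  21÷1 = 21 each, +1 to first 0

Closure order: Ashgrove, Cedarfen, Juniper
Last habitat: Briarlake with 43 animals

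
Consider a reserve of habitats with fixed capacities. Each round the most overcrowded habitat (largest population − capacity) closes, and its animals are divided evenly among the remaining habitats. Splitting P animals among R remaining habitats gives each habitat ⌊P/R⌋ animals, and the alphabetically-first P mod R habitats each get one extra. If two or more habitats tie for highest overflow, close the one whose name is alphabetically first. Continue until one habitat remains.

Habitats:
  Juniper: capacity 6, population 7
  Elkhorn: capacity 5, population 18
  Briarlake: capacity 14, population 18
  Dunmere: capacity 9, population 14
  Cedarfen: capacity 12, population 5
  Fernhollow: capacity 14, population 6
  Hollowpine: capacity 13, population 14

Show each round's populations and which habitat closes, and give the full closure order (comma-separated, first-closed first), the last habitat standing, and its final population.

Round 1: Briarlake=18 Cedarfen=5 Dunmere=14 Elkhorn=18 Fernhollow=6 Hollowpine=14 Juniper=7 → close Elkhorn (overflow 13)
  18÷6 = 3 each, +1 to first 0
Round 2: Briarlake=21 Cedarfen=8 Dunmere=17 Fernhollow=9 Hollowpine=17 Juniper=10 → close Dunmere (overflow 8)
  17÷5 = 3 each, +1 to first 2
Round 3: Briarlake=25 Cedarfen=12 Fernhollow=12 Hollowpine=20 Juniper=13 → close Briarlake (overflow 11)
  25÷4 = 6 each, +1 to first 1
Round 4: Cedarfen=19 Fernhollow=18 Hollowpine=26 Juniper=19 → close Hollowpine (overflow 13)
  26÷3 = 8 each, +1 to first 2
Round 5: Cedarfen=28 Fernhollow=27 Juniper=27 → close Juniper (overflow 21)
  27÷2 = 13 each, +1 to first 1
Round 6: Cedarfen=42 Fernhollow=40 → close Cedarfen (overflow 30)
  42÷1 = 42 each, +1 to first 0

Closure order: Elkhorn, Dunmere, Briarlake, Hollowpine, Juniper, Cedarfen
Last habitat: Fernhollow with 82 animals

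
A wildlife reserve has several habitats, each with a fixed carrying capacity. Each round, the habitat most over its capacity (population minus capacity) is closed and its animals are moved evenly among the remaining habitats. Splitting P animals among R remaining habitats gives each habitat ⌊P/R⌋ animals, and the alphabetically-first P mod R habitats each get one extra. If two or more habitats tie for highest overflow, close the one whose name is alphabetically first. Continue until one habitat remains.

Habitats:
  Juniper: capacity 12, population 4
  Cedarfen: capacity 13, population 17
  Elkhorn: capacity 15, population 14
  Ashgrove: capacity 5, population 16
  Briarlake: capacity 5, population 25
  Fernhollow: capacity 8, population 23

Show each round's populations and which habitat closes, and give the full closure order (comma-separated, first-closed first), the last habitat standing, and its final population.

Round 1: Ashgrove=16 Briarlake=25 Cedarfen=17 Elkhorn=14 Fernhollow=23 Juniper=4 → close Briarlake (overflow 20)
  25÷5 = 5 each, +1 to first 0
Round 2: Ashgrove=21 Cedarfen=22 Elkhorn=19 Fernhollow=28 Juniper=9 → close Fernhollow (overflow 20)
  28÷4 = 7 each, +1 to first 0
Round 3: Ashgrove=28 Cedarfen=29 Elkhorn=26 Juniper=16 → close Ashgrove (overflow 23)
  28÷3 = 9 each, +1 to first 1
Round 4: Cedarfen=39 Elkhorn=35 Juniper=25 → close Cedarfen (overflow 26)
  39÷2 = 19 each, +1 to first 1
Round 5: Elkhorn=55 Juniper=44 → close Elkhorn (overflow 40)
  55÷1 = 55 each, +1 to first 0

Closure order: Briarlake, Fernhollow, Ashgrove, Cedarfen, Elkhorn
Last habitat: Juniper with 99 animals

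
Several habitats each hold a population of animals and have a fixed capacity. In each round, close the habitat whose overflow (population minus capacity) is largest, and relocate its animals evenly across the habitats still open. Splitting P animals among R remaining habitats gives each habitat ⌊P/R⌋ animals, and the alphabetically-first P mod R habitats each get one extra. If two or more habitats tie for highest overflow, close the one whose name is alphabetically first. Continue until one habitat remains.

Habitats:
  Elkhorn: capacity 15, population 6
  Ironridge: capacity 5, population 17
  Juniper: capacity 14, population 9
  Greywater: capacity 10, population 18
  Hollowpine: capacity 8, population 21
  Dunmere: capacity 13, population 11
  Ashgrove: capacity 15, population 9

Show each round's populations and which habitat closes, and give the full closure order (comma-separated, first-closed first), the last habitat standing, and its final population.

Round 1: Ashgrove=9 Dunmere=11 Elkhorn=6 Greywater=18 Hollowpine=21 Ironridge=17 Juniper=9 → close Hollowpine (overflow 13)
  21÷6 = 3 each, +1 to first 3
Round 2: Ashgrove=13 Dunmere=15 Elkhorn=10 Greywater=21 Ironridge=20 Juniper=12 → close Ironridge (overflow 15)
  20÷5 = 4 each, +1 to first 0
Round 3: Ashgrove=17 Dunmere=19 Elkhorn=14 Greywater=25 Juniper=16 → close Greywater (overflow 15)
  25÷4 = 6 each, +1 to first 1
Round 4: Ashgrove=24 Dunmere=25 Elkhorn=20 Juniper=22 → close Dunmere (overflow 12)
  25÷3 = 8 each, +1 to first 1
Round 5: Ashgrove=33 Elkhorn=28 Juniper=30 → close Ashgrove (overflow 18)
  33÷2 = 16 each, +1 to first 1
Round 6: Elkhorn=45 Juniper=46 → close Juniper (overflow 32)
  46÷1 = 46 each, +1 to first 0

Closure order: Hollowpine, Ironridge, Greywater, Dunmere, Ashgrove, Juniper
Last habitat: Elkhorn with 91 animals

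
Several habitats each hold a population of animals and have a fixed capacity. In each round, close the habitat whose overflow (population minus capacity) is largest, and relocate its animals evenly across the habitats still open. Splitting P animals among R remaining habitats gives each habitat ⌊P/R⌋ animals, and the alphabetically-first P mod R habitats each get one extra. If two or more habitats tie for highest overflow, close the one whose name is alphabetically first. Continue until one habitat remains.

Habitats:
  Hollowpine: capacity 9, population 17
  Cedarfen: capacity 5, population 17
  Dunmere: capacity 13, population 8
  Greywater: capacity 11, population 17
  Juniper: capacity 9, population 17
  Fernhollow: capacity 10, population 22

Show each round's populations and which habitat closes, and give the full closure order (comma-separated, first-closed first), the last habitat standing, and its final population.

Round 1: Cedarfen=17 Dunmere=8 Fernhollow=22 Greywater=17 Hollowpine=17 Juniper=17 → close Cedarfen (overflow 12)
  17÷5 = 3 each, +1 to first 2
Round 2: Dunmere=12 Fernhollow=26 Greywater=20 Hollowpine=20 Juniper=20 → close Fernhollow (overflow 16)
  26÷4 = 6 each, +1 to first 2
Round 3: Dunmere=19 Greywater=27 Hollowpine=26 Juniper=26 → close Hollowpine (overflow 17)
  26÷3 = 8 each, +1 to first 2
Round 4: Dunmere=28 Greywater=36 Juniper=34 → close Greywater (overflow 25)
  36÷2 = 18 each, +1 to first 0
Round 5: Dunmere=46 Juniper=52 → close Juniper (overflow 43)
  52÷1 = 52 each, +1 to first 0

Closure order: Cedarfen, Fernhollow, Hollowpine, Greywater, Juniper
Last habitat: Dunmere with 98 animals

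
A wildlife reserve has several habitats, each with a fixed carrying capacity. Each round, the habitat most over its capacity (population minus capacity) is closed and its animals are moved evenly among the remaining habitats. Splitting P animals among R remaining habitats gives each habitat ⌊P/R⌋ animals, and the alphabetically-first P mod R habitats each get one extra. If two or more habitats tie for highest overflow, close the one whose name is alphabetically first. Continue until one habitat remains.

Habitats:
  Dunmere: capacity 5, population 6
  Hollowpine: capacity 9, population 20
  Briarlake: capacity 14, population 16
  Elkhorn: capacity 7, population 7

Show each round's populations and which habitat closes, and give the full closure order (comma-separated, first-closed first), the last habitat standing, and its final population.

Round 1: Briarlake=16 Dunmere=6 Elkhorn=7 Hollowpine=20 → close Hollowpine (overflow 11)
  20÷3 = 6 each, +1 to first 2
Round 2: Briarlake=23 Dunmere=13 Elkhorn=13 → close Briarlake (overflow 9)
  23÷2 = 11 each, +1 to first 1
Round 3: Dunmere=25 Elkhorn=24 → close Dunmere (overflow 20)
  25÷1 = 25 each, +1 to first 0

Closure order: Hollowpine, Briarlake, Dunmere
Last habitat: Elkhorn with 49 animals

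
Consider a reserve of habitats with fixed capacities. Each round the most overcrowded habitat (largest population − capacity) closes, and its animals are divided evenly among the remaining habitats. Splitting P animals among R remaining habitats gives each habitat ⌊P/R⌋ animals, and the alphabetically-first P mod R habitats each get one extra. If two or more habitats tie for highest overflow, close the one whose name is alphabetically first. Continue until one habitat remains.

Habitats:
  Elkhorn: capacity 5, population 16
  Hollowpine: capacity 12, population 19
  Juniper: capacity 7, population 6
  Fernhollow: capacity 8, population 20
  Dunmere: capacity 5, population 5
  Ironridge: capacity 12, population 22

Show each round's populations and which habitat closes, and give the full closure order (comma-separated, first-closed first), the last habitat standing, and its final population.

Closure order: Fernhollow, Elkhorn, Ironridge, Hollowpine, Dunmere
Last habitat: Juniper with 88 animals

Round 1: Dunmere=5 Elkhorn=16 Fernhollow=20 Hollowpine=19 Ironridge=22 Juniper=6 → close Fernhollow (overflow 12)
  20÷5 = 4 each, +1 to first 0
Round 2: Dunmere=9 Elkhorn=20 Hollowpine=23 Ironridge=26 Juniper=10 → close Elkhorn (overflow 15)
  20÷4 = 5 each, +1 to first 0
Round 3: Dunmere=14 Hollowpine=28 Ironridge=31 Juniper=15 → close Ironridge (overflow 19)
  31÷3 = 10 each, +1 to first 1
Round 4: Dunmere=25 Hollowpine=38 Juniper=25 → close Hollowpine (overflow 26)
  38÷2 = 19 each, +1 to first 0
Round 5: Dunmere=44 Juniper=44 → close Dunmere (overflow 39)
  44÷1 = 44 each, +1 to first 0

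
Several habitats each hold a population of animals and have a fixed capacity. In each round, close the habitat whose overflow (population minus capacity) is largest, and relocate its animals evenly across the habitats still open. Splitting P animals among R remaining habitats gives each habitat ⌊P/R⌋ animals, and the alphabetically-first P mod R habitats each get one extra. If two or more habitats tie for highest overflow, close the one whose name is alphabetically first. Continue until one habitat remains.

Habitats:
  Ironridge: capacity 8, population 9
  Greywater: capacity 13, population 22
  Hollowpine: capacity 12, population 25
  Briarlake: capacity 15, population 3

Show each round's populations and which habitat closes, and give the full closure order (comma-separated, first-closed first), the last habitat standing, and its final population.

Closure order: Hollowpine, Greywater, Ironridge
Last habitat: Briarlake with 59 animals

Round 1: Briarlake=3 Greywater=22 Hollowpine=25 Ironridge=9 → close Hollowpine (overflow 13)
  25÷3 = 8 each, +1 to first 1
Round 2: Briarlake=12 Greywater=30 Ironridge=17 → close Greywater (overflow 17)
  30÷2 = 15 each, +1 to first 0
Round 3: Briarlake=27 Ironridge=32 → close Ironridge (overflow 24)
  32÷1 = 32 each, +1 to first 0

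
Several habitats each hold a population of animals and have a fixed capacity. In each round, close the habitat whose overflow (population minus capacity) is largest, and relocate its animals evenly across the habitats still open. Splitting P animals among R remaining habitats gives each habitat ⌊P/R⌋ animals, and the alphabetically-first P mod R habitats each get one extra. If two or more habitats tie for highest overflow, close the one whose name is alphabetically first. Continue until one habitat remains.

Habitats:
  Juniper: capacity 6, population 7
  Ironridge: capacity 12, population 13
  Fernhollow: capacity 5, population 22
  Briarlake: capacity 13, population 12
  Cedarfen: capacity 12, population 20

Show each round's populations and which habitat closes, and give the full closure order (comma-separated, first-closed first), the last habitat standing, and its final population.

Round 1: Briarlake=12 Cedarfen=20 Fernhollow=22 Ironridge=13 Juniper=7 → close Fernhollow (overflow 17)
  22÷4 = 5 each, +1 to first 2
Round 2: Briarlake=18 Cedarfen=26 Ironridge=18 Juniper=12 → close Cedarfen (overflow 14)
  26÷3 = 8 each, +1 to first 2
Round 3: Briarlake=27 Ironridge=27 Juniper=20 → close Ironridge (overflow 15)
  27÷2 = 13 each, +1 to first 1
Round 4: Briarlake=41 Juniper=33 → close Briarlake (overflow 28)
  41÷1 = 41 each, +1 to first 0

Closure order: Fernhollow, Cedarfen, Ironridge, Briarlake
Last habitat: Juniper with 74 animals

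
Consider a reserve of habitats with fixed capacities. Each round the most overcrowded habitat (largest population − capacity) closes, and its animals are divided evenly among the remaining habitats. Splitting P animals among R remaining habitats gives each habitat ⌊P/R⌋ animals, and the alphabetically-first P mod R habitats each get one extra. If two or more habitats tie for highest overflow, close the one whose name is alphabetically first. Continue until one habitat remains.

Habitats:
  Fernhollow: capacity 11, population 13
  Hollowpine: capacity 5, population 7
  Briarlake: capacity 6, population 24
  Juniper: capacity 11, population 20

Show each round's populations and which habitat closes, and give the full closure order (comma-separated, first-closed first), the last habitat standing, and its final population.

Closure order: Briarlake, Juniper, Fernhollow
Last habitat: Hollowpine with 64 animals

Round 1: Briarlake=24 Fernhollow=13 Hollowpine=7 Juniper=20 → close Briarlake (overflow 18)
  24÷3 = 8 each, +1 to first 0
Round 2: Fernhollow=21 Hollowpine=15 Juniper=28 → close Juniper (overflow 17)
  28÷2 = 14 each, +1 to first 0
Round 3: Fernhollow=35 Hollowpine=29 → close Fernhollow (overflow 24)
  35÷1 = 35 each, +1 to first 0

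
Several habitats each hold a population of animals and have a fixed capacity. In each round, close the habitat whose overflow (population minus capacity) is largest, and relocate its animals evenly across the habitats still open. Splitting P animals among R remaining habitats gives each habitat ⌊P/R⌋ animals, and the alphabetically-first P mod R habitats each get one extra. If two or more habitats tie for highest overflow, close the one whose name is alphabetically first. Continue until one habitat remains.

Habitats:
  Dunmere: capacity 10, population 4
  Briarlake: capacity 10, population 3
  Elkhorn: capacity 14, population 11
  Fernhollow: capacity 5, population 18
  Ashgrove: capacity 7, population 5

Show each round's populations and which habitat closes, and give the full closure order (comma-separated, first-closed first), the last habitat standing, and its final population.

Round 1: Ashgrove=5 Briarlake=3 Dunmere=4 Elkhorn=11 Fernhollow=18 → close Fernhollow (overflow 13)
  18÷4 = 4 each, +1 to first 2
Round 2: Ashgrove=10 Briarlake=8 Dunmere=8 Elkhorn=15 → close Ashgrove (overflow 3)
  10÷3 = 3 each, +1 to first 1
Round 3: Briarlake=12 Dunmere=11 Elkhorn=18 → close Elkhorn (overflow 4)
  18÷2 = 9 each, +1 to first 0
Round 4: Briarlake=21 Dunmere=20 → close Briarlake (overflow 11)
  21÷1 = 21 each, +1 to first 0

Closure order: Fernhollow, Ashgrove, Elkhorn, Briarlake
Last habitat: Dunmere with 41 animals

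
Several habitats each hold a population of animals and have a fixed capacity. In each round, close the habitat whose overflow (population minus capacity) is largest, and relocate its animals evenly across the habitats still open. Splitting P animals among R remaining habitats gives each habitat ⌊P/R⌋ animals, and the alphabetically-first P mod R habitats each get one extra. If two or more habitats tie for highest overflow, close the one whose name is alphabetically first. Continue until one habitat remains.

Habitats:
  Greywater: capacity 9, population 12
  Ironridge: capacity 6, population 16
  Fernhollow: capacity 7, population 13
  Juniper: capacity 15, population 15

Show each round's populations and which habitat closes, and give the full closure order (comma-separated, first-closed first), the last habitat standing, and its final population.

Closure order: Ironridge, Fernhollow, Greywater
Last habitat: Juniper with 56 animals

Round 1: Fernhollow=13 Greywater=12 Ironridge=16 Juniper=15 → close Ironridge (overflow 10)
  16÷3 = 5 each, +1 to first 1
Round 2: Fernhollow=19 Greywater=17 Juniper=20 → close Fernhollow (overflow 12)
  19÷2 = 9 each, +1 to first 1
Round 3: Greywater=27 Juniper=29 → close Greywater (overflow 18)
  27÷1 = 27 each, +1 to first 0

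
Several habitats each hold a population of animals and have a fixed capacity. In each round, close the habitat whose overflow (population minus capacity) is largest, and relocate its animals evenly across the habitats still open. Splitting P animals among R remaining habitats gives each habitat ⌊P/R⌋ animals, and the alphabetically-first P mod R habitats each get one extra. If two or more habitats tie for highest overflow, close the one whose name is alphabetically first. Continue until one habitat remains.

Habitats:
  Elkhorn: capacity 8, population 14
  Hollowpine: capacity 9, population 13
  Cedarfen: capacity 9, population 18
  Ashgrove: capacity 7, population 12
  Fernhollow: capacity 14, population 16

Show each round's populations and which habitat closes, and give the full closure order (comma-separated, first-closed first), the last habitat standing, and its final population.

Round 1: Ashgrove=12 Cedarfen=18 Elkhorn=14 Fernhollow=16 Hollowpine=13 → close Cedarfen (overflow 9)
  18÷4 = 4 each, +1 to first 2
Round 2: Ashgrove=17 Elkhorn=19 Fernhollow=20 Hollowpine=17 → close Elkhorn (overflow 11)
  19÷3 = 6 each, +1 to first 1
Round 3: Ashgrove=24 Fernhollow=26 Hollowpine=23 → close Ashgrove (overflow 17)
  24÷2 = 12 each, +1 to first 0
Round 4: Fernhollow=38 Hollowpine=35 → close Hollowpine (overflow 26)
  35÷1 = 35 each, +1 to first 0

Closure order: Cedarfen, Elkhorn, Ashgrove, Hollowpine
Last habitat: Fernhollow with 73 animals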